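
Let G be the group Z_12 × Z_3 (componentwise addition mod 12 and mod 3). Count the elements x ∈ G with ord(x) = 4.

An element (a,b) has order lcm(ord(a), ord(b)); count pairs with lcm equal to 4.
Enumerating gives 2 such elements.

2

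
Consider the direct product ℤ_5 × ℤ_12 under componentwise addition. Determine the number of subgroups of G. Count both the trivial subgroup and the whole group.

|G| = 60, so by Lagrange every subgroup order divides 60. Divisors: 1, 2, 3, 4, 5, 6, 10, 12, 15, 20, 30, 60.
Subgroups by order — order 1: 1; order 2: 1; order 3: 1; order 4: 1; order 5: 1; order 6: 1; order 10: 1; order 12: 1; order 15: 1; order 20: 1; order 30: 1; order 60: 1.
Total: 1 + 1 + 1 + 1 + 1 + 1 + 1 + 1 + 1 + 1 + 1 + 1 = 12.

12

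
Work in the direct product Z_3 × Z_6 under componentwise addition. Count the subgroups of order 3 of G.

4

|G| = 18 and 3 | 18, so subgroups of order 3 are possible by Lagrange.
The subgroups of order 3 are: {(0,0), (0,2), (0,4)}; {(0,0), (1,0), (2,0)}; {(0,0), (1,2), (2,4)}; {(0,0), (1,4), (2,2)}.
So G has 4 subgroups of order 3.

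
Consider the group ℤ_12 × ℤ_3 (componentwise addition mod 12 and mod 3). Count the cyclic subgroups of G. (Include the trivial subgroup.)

15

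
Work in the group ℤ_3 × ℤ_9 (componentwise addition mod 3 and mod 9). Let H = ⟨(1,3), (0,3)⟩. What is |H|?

9

|⟨(1,3)⟩| = 3 and |⟨(0,3)⟩| = 3, so |H| is a multiple of lcm(3, 3) = 3 and divides |G| = 27.
Closing under the operation: H = {(0,0), (0,3), (0,6), (1,0), (1,3), (1,6), (2,0), (2,3), (2,6)}, so |H| = 9.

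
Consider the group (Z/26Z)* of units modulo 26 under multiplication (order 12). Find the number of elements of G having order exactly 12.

4

The elements of order 12 are: 7, 11, 15, 19.
That's 4.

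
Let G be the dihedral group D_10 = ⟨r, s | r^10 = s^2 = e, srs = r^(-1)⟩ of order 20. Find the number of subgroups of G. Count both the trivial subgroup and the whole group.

22

|G| = 20, so by Lagrange every subgroup order divides 20. Divisors: 1, 2, 4, 5, 10, 20.
Subgroups by order — order 1: 1; order 2: 11; order 4: 5; order 5: 1; order 10: 3; order 20: 1.
Total: 1 + 11 + 5 + 1 + 3 + 1 = 22.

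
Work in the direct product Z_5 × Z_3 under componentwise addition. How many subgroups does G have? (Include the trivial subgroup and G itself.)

4

|G| = 15, so by Lagrange every subgroup order divides 15. Divisors: 1, 3, 5, 15.
Subgroups by order — order 1: 1; order 3: 1; order 5: 1; order 15: 1.
Total: 1 + 1 + 1 + 1 = 4.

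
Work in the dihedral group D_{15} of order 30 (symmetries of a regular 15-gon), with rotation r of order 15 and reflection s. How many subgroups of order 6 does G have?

5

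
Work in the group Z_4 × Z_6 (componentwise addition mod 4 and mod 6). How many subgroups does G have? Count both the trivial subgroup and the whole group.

|G| = 24, so by Lagrange every subgroup order divides 24. Divisors: 1, 2, 3, 4, 6, 8, 12, 24.
Subgroups by order — order 1: 1; order 2: 3; order 3: 1; order 4: 3; order 6: 3; order 8: 1; order 12: 3; order 24: 1.
Total: 1 + 3 + 1 + 3 + 3 + 1 + 3 + 1 = 16.

16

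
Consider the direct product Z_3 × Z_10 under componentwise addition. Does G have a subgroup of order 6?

Yes

6 | 30. A subgroup of order 6 is {(0,0), (0,5), (1,0), (1,5), (2,0), (2,5)}.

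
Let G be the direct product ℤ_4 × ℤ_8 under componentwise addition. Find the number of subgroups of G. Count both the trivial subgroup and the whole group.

22

|G| = 32, so by Lagrange every subgroup order divides 32. Divisors: 1, 2, 4, 8, 16, 32.
Subgroups by order — order 1: 1; order 2: 3; order 4: 7; order 8: 7; order 16: 3; order 32: 1.
Total: 1 + 3 + 7 + 7 + 3 + 1 = 22.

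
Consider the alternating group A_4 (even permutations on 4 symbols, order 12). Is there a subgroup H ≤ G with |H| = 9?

No

9 does not divide |G| = 12, so by Lagrange no subgroup of order 9 exists.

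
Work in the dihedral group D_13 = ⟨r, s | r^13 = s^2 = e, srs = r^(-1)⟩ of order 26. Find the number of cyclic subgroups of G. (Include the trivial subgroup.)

15

Group the elements of G by the cyclic subgroup they generate; each cyclic subgroup of order d accounts for φ(d) elements.
Cyclic subgroups by order — order 1: 1; order 2: 13; order 13: 1.
Total: 15.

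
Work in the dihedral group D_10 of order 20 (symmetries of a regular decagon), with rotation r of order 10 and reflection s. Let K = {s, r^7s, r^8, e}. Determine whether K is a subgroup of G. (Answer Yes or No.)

r^8 ∈ K but its inverse r^2 ∉ K, so K is not a subgroup.

No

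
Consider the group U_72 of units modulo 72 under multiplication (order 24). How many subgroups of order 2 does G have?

|G| = 24 and 2 | 24, so subgroups of order 2 are possible by Lagrange.
The subgroups of order 2 are: {1, 17}; {1, 19}; {1, 35}; {1, 37}; … (7 in all).
So G has 7 subgroups of order 2.

7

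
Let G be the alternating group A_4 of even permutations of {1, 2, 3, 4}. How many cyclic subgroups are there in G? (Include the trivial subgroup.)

Group the elements of G by the cyclic subgroup they generate; each cyclic subgroup of order d accounts for φ(d) elements.
Cyclic subgroups by order — order 1: 1; order 2: 3; order 3: 4.
Total: 8.

8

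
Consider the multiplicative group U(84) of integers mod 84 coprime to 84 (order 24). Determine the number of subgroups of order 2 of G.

|G| = 24 and 2 | 24, so subgroups of order 2 are possible by Lagrange.
The subgroups of order 2 are: {1, 13}; {1, 29}; {1, 41}; {1, 43}; … (7 in all).
So G has 7 subgroups of order 2.

7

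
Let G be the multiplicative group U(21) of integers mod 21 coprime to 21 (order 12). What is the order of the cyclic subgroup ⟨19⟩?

Compute successive powers of 19 mod 21: 19, 4, 13, 16, 10, 1; 19^6 ≡ 1 (mod 21).
So |⟨19⟩| = 6.

6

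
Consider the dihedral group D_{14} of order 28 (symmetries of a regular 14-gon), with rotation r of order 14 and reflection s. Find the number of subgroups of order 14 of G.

3

|G| = 28 and 14 | 28, so subgroups of order 14 are possible by Lagrange.
The subgroups of order 14 are: {e, r, r^2, r^3, r^4, r^5, r^6, r^7, r^8, r^9, r^10, r^11, r^12, r^13}; {e, r^2, r^4, r^6, r^8, r^10, r^12, s, r^2s, r^4s, r^6s, r^8s, r^10s, r^12s}; {e, r^2, r^4, r^6, r^8, r^10, r^12, rs, r^3s, r^5s, r^7s, r^9s, r^11s, r^13s}.
So G has 3 subgroups of order 14.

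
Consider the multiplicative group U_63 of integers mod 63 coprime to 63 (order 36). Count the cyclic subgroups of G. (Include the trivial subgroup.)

A cyclic subgroup of order d is generated by each of its φ(d) elements of order d, so the cyclic subgroups of order d number (#elements of order d)/φ(d).
Cyclic subgroups by order — order 1: 1; order 2: 3; order 3: 4; order 6: 12.
Total: 20.

20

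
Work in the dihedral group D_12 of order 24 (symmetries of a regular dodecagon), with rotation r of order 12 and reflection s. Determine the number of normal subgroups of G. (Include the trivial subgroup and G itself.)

9

G has 34 subgroups. Checking conjugation-invariance by order — order 1: 1/1 normal; order 2: 1/13 normal; order 3: 1/1 normal; order 4: 1/7 normal; order 6: 1/5 normal; order 8: 0/3 normal; order 12: 3/3 normal; order 24: 1/1 normal.
Total normal subgroups: 9.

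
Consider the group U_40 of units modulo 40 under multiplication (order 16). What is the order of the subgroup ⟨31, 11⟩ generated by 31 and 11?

4

|⟨31⟩| = 2 and |⟨11⟩| = 2, so |H| is a multiple of lcm(2, 2) = 2 and divides |G| = 16.
Closing under the operation: H = {1, 11, 21, 31}, so |H| = 4.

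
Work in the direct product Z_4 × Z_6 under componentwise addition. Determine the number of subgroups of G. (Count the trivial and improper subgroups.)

|G| = 24, so by Lagrange every subgroup order divides 24. Divisors: 1, 2, 3, 4, 6, 8, 12, 24.
Subgroups by order — order 1: 1; order 2: 3; order 3: 1; order 4: 3; order 6: 3; order 8: 1; order 12: 3; order 24: 1.
Total: 1 + 3 + 1 + 3 + 3 + 1 + 3 + 1 = 16.

16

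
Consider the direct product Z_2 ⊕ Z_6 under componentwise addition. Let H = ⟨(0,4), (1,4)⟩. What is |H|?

6

|⟨(0,4)⟩| = 3 and |⟨(1,4)⟩| = 6, so |H| is a multiple of lcm(3, 6) = 6 and divides |G| = 12.
Closing under the operation: H = {(0,0), (0,2), (0,4), (1,0), (1,2), (1,4)}, so |H| = 6.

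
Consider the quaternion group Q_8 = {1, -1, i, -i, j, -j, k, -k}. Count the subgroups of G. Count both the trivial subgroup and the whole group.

6

|G| = 8, so by Lagrange every subgroup order divides 8. Divisors: 1, 2, 4, 8.
Subgroups by order — order 1: 1; order 2: 1; order 4: 3; order 8: 1.
Total: 1 + 1 + 3 + 1 = 6.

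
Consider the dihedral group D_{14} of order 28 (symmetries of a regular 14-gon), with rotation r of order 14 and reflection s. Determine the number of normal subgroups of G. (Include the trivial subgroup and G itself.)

G has 28 subgroups. Checking conjugation-invariance by order — order 1: 1/1 normal; order 2: 1/15 normal; order 4: 0/7 normal; order 7: 1/1 normal; order 14: 3/3 normal; order 28: 1/1 normal.
Total normal subgroups: 7.

7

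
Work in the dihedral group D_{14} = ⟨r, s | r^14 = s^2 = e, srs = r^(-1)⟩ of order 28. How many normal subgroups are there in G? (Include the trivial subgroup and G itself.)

7

G has 28 subgroups. Checking conjugation-invariance by order — order 1: 1/1 normal; order 2: 1/15 normal; order 4: 0/7 normal; order 7: 1/1 normal; order 14: 3/3 normal; order 28: 1/1 normal.
Total normal subgroups: 7.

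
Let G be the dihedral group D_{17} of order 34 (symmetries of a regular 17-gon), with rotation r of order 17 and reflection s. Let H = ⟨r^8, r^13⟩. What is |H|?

|⟨r^8⟩| = 17 and |⟨r^13⟩| = 17, so |H| is a multiple of lcm(17, 17) = 17 and divides |G| = 34.
Closing under the operation: H = {e, r, r^2, r^3, r^4, r^5, r^6, r^7, r^8, r^9, r^10, r^11, r^12, r^13, r^14, r^15, r^16}, so |H| = 17.

17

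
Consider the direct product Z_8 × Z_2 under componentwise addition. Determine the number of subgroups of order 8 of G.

|G| = 16 and 8 | 16, so subgroups of order 8 are possible by Lagrange.
The subgroups of order 8 are: {(0,0), (0,1), (2,0), (2,1), (4,0), (4,1), (6,0), (6,1)}; {(0,0), (1,0), (2,0), (3,0), (4,0), (5,0), (6,0), (7,0)}; {(0,0), (1,1), (2,0), (3,1), (4,0), (5,1), (6,0), (7,1)}.
So G has 3 subgroups of order 8.

3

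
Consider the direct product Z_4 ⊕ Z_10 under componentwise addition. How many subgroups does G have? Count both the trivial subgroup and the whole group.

|G| = 40, so by Lagrange every subgroup order divides 40. Divisors: 1, 2, 4, 5, 8, 10, 20, 40.
Subgroups by order — order 1: 1; order 2: 3; order 4: 3; order 5: 1; order 8: 1; order 10: 3; order 20: 3; order 40: 1.
Total: 1 + 3 + 3 + 1 + 1 + 3 + 3 + 1 = 16.

16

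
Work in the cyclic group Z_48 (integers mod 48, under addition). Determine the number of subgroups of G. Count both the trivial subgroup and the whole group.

10

A cyclic group of order 48 has exactly one subgroup for each divisor of 48.
Divisors of 48: 1, 2, 3, 4, 6, 8, 12, 16, 24, 48.
So Z_48 has 10 subgroups.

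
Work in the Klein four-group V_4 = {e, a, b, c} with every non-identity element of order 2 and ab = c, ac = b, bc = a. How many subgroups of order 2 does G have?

3

|G| = 4 and 2 | 4, so subgroups of order 2 are possible by Lagrange.
The subgroups of order 2 are: {e, a}; {e, b}; {e, c}.
So G has 3 subgroups of order 2.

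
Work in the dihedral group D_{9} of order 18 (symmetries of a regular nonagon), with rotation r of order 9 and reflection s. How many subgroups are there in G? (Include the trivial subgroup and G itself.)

|G| = 18, so by Lagrange every subgroup order divides 18. Divisors: 1, 2, 3, 6, 9, 18.
Subgroups by order — order 1: 1; order 2: 9; order 3: 1; order 6: 3; order 9: 1; order 18: 1.
Total: 1 + 9 + 1 + 3 + 1 + 1 = 16.

16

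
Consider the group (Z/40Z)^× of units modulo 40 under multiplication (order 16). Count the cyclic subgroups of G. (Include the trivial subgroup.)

A cyclic subgroup of order d is generated by each of its φ(d) elements of order d, so the cyclic subgroups of order d number (#elements of order d)/φ(d).
Cyclic subgroups by order — order 1: 1; order 2: 7; order 4: 4.
Total: 12.

12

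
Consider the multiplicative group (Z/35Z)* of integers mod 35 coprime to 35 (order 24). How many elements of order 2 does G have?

The elements of order 2 are: 6, 29, 34.
That's 3.

3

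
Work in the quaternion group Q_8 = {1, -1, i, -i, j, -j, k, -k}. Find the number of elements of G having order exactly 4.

6

The elements of order 4 are: i, -i, j, -j, k, -k.
That's 6.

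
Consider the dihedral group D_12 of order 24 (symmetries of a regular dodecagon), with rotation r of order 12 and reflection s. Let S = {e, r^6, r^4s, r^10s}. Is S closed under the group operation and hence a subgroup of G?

|S| = 4 divides |G| = 24, consistent with Lagrange.
S contains the identity, every element's inverse is in S, and S is closed under ·: it is a subgroup.

Yes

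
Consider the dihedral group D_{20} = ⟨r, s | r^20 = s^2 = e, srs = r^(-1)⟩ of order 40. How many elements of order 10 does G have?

The elements of order 10 are: r^2, r^6, r^14, r^18.
That's 4.

4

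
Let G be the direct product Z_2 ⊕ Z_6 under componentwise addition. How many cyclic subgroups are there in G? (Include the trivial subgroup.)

8

Group the elements of G by the cyclic subgroup they generate; each cyclic subgroup of order d accounts for φ(d) elements.
Cyclic subgroups by order — order 1: 1; order 2: 3; order 3: 1; order 6: 3.
Total: 8.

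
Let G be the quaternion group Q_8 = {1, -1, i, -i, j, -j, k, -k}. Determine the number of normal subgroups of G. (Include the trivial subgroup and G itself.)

6

G has 6 subgroups. Checking conjugation-invariance by order — order 1: 1/1 normal; order 2: 1/1 normal; order 4: 3/3 normal; order 8: 1/1 normal.
Total normal subgroups: 6.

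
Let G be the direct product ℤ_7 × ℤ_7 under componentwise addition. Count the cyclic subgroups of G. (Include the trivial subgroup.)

Group the elements of G by the cyclic subgroup they generate; each cyclic subgroup of order d accounts for φ(d) elements.
Cyclic subgroups by order — order 1: 1; order 7: 8.
Total: 9.

9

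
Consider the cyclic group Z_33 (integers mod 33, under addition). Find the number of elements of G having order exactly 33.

20

In a cyclic group of order 33, the number of elements of order d (for d | 33) is φ(d).
φ(33) = 20.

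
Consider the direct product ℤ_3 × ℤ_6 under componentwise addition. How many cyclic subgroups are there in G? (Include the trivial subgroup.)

10

Group the elements of G by the cyclic subgroup they generate; each cyclic subgroup of order d accounts for φ(d) elements.
Cyclic subgroups by order — order 1: 1; order 2: 1; order 3: 4; order 6: 4.
Total: 10.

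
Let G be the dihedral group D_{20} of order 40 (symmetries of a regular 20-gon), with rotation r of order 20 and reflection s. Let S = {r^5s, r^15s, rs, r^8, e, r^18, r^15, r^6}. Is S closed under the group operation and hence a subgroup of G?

r^15 ∈ S but its inverse r^5 ∉ S, so S is not a subgroup.

No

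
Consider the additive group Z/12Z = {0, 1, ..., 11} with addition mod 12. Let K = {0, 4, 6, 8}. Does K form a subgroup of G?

No

Closure fails: 4 + 6 = 10 ∉ K. So K is not a subgroup.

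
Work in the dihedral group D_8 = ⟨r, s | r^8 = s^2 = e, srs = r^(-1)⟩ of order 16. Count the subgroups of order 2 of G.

|G| = 16 and 2 | 16, so subgroups of order 2 are possible by Lagrange.
The subgroups of order 2 are: {e, r^2s}; {e, r^3s}; {e, r^4}; {e, r^4s}; … (9 in all).
So G has 9 subgroups of order 2.

9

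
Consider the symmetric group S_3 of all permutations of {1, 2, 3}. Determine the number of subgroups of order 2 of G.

3

|G| = 6 and 2 | 6, so subgroups of order 2 are possible by Lagrange.
The subgroups of order 2 are: {e, (1 2)}; {e, (1 3)}; {e, (2 3)}.
So G has 3 subgroups of order 2.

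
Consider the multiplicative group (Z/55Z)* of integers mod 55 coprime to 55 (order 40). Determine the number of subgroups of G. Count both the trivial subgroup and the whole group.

16

|G| = 40, so by Lagrange every subgroup order divides 40. Divisors: 1, 2, 4, 5, 8, 10, 20, 40.
Subgroups by order — order 1: 1; order 2: 3; order 4: 3; order 5: 1; order 8: 1; order 10: 3; order 20: 3; order 40: 1.
Total: 1 + 3 + 3 + 1 + 1 + 3 + 3 + 1 = 16.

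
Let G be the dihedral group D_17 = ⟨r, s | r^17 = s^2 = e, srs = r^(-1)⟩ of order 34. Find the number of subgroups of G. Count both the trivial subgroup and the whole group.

|G| = 34, so by Lagrange every subgroup order divides 34. Divisors: 1, 2, 17, 34.
Subgroups by order — order 1: 1; order 2: 17; order 17: 1; order 34: 1.
Total: 1 + 17 + 1 + 1 = 20.

20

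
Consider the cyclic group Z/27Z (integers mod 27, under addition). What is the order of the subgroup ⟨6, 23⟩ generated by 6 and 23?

27

|⟨6⟩| = 9 and |⟨23⟩| = 27, so |H| is a multiple of lcm(9, 27) = 27 and divides |G| = 27.
Closing {6, 23} under the group operation gives all of G, so |H| = 27.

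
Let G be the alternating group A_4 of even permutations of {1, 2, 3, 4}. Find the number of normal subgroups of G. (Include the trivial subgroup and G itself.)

G has 10 subgroups. Checking conjugation-invariance by order — order 1: 1/1 normal; order 2: 0/3 normal; order 3: 0/4 normal; order 4: 1/1 normal; order 12: 1/1 normal.
Total normal subgroups: 3.

3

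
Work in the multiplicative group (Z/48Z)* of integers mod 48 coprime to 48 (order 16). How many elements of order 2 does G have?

7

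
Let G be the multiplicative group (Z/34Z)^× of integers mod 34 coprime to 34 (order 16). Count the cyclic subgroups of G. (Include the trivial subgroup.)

5

A cyclic subgroup of order d is generated by each of its φ(d) elements of order d, so the cyclic subgroups of order d number (#elements of order d)/φ(d).
Cyclic subgroups by order — order 1: 1; order 2: 1; order 4: 1; order 8: 1; order 16: 1.
Total: 5.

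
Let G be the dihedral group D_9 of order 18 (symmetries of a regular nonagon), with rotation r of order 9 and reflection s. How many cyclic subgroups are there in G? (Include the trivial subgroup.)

A cyclic subgroup of order d is generated by each of its φ(d) elements of order d, so the cyclic subgroups of order d number (#elements of order d)/φ(d).
Cyclic subgroups by order — order 1: 1; order 2: 9; order 3: 1; order 9: 1.
Total: 12.

12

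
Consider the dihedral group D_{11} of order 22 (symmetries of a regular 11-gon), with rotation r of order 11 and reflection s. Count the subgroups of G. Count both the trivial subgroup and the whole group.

|G| = 22, so by Lagrange every subgroup order divides 22. Divisors: 1, 2, 11, 22.
Subgroups by order — order 1: 1; order 2: 11; order 11: 1; order 22: 1.
Total: 1 + 11 + 1 + 1 = 14.

14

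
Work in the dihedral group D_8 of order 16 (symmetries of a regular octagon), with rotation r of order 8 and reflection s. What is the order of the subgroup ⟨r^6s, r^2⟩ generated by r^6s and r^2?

8

|⟨r^6s⟩| = 2 and |⟨r^2⟩| = 4, so |H| is a multiple of lcm(2, 4) = 4 and divides |G| = 16.
Closing under the operation: H = {e, r^2, r^4, r^6, s, r^2s, r^4s, r^6s}, so |H| = 8.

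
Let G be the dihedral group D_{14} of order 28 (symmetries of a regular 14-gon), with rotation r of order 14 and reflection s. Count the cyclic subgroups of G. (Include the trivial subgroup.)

18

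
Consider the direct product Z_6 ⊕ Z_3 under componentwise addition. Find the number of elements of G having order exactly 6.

8

An element (a,b) has order lcm(ord(a), ord(b)); count pairs with lcm equal to 6.
Enumerating gives 8 such elements.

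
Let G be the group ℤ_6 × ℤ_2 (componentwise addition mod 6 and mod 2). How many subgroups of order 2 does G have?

|G| = 12 and 2 | 12, so subgroups of order 2 are possible by Lagrange.
The subgroups of order 2 are: {(0,0), (0,1)}; {(0,0), (3,0)}; {(0,0), (3,1)}.
So G has 3 subgroups of order 2.

3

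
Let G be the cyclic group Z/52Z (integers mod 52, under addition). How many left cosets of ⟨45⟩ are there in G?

|⟨45⟩| = 52 and |G| = 52.
By Lagrange, [G : H] = |G|/|H| = 52/52 = 1.

1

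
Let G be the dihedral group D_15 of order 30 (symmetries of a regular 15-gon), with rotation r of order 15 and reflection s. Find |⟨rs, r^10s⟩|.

10

|⟨rs⟩| = 2 and |⟨r^10s⟩| = 2, so |H| is a multiple of lcm(2, 2) = 2 and divides |G| = 30.
Closing under the operation: H = {e, r^3, r^6, r^9, r^12, rs, r^4s, r^7s, r^10s, r^13s}, so |H| = 10.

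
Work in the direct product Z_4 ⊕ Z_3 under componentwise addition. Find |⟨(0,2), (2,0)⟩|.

6

|⟨(0,2)⟩| = 3 and |⟨(2,0)⟩| = 2, so |H| is a multiple of lcm(3, 2) = 6 and divides |G| = 12.
Closing under the operation: H = {(0,0), (0,1), (0,2), (2,0), (2,1), (2,2)}, so |H| = 6.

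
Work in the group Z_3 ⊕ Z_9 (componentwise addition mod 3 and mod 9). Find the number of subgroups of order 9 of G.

4

|G| = 27 and 9 | 27, so subgroups of order 9 are possible by Lagrange.
The subgroups of order 9 are: {(0,0), (0,1), (0,2), (0,3), (0,4), (0,5), (0,6), (0,7), (0,8)}; {(0,0), (0,3), (0,6), (1,0), (1,3), (1,6), (2,0), (2,3), (2,6)}; {(0,0), (0,3), (0,6), (1,1), (1,4), (1,7), (2,2), (2,5), (2,8)}; {(0,0), (0,3), (0,6), (1,2), (1,5), (1,8), (2,1), (2,4), (2,7)}.
So G has 4 subgroups of order 9.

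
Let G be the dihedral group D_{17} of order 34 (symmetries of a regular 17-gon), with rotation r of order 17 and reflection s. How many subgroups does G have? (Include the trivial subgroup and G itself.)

|G| = 34, so by Lagrange every subgroup order divides 34. Divisors: 1, 2, 17, 34.
Subgroups by order — order 1: 1; order 2: 17; order 17: 1; order 34: 1.
Total: 1 + 17 + 1 + 1 = 20.

20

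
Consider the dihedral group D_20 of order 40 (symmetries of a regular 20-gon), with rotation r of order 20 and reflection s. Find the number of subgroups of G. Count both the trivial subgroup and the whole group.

48

|G| = 40, so by Lagrange every subgroup order divides 40. Divisors: 1, 2, 4, 5, 8, 10, 20, 40.
Subgroups by order — order 1: 1; order 2: 21; order 4: 11; order 5: 1; order 8: 5; order 10: 5; order 20: 3; order 40: 1.
Total: 1 + 21 + 11 + 1 + 5 + 5 + 3 + 1 = 48.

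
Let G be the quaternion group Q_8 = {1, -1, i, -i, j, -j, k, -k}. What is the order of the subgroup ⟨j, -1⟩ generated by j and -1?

4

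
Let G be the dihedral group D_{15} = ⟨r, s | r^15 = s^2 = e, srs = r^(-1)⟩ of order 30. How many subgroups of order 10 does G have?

3

|G| = 30 and 10 | 30, so subgroups of order 10 are possible by Lagrange.
The subgroups of order 10 are: {e, r^3, r^6, r^9, r^12, rs, r^4s, r^7s, r^10s, r^13s}; {e, r^3, r^6, r^9, r^12, r^2s, r^5s, r^8s, r^11s, r^14s}; {e, r^3, r^6, r^9, r^12, s, r^3s, r^6s, r^9s, r^12s}.
So G has 3 subgroups of order 10.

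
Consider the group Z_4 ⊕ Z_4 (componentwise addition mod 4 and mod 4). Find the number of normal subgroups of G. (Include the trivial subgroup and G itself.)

15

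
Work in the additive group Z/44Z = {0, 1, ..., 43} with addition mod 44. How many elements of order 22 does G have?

10

In a cyclic group of order 44, the number of elements of order d (for d | 44) is φ(d).
φ(22) = 10.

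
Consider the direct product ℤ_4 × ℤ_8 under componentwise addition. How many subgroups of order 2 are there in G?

|G| = 32 and 2 | 32, so subgroups of order 2 are possible by Lagrange.
The subgroups of order 2 are: {(0,0), (0,4)}; {(0,0), (2,0)}; {(0,0), (2,4)}.
So G has 3 subgroups of order 2.

3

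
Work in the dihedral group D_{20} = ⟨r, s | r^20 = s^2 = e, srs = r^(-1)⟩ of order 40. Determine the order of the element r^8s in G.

2

Computing powers of r^8s: the smallest k with (r^8s)^k = e is k = 2.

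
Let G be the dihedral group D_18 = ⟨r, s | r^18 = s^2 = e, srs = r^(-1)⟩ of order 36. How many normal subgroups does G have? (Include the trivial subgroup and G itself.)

G has 45 subgroups. Checking conjugation-invariance by order — order 1: 1/1 normal; order 2: 1/19 normal; order 3: 1/1 normal; order 4: 0/9 normal; order 6: 1/7 normal; order 9: 1/1 normal; order 12: 0/3 normal; order 18: 3/3 normal; order 36: 1/1 normal.
Total normal subgroups: 9.

9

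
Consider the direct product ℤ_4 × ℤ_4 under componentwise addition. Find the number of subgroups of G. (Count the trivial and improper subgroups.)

15

|G| = 16, so by Lagrange every subgroup order divides 16. Divisors: 1, 2, 4, 8, 16.
Subgroups by order — order 1: 1; order 2: 3; order 4: 7; order 8: 3; order 16: 1.
Total: 1 + 3 + 7 + 3 + 1 = 15.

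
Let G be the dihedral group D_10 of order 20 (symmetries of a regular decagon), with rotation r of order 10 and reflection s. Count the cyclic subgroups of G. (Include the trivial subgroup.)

14

Group the elements of G by the cyclic subgroup they generate; each cyclic subgroup of order d accounts for φ(d) elements.
Cyclic subgroups by order — order 1: 1; order 2: 11; order 5: 1; order 10: 1.
Total: 14.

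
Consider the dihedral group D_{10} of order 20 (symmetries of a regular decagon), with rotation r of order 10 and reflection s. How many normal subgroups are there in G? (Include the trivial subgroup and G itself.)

7

G has 22 subgroups. Checking conjugation-invariance by order — order 1: 1/1 normal; order 2: 1/11 normal; order 4: 0/5 normal; order 5: 1/1 normal; order 10: 3/3 normal; order 20: 1/1 normal.
Total normal subgroups: 7.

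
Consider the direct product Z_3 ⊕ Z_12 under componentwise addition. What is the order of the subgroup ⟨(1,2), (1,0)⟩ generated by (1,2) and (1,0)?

18

|⟨(1,2)⟩| = 6 and |⟨(1,0)⟩| = 3, so |H| is a multiple of lcm(6, 3) = 6 and divides |G| = 36.
Closing under the operation: H = {(0,0), (0,2), (0,4), (0,6), (0,8), (0,10), (1,0), (1,2), (1,4), (1,6), (1,8), (1,10), (2,0), (2,2), (2,4), (2,6), (2,8), (2,10)}, so |H| = 18.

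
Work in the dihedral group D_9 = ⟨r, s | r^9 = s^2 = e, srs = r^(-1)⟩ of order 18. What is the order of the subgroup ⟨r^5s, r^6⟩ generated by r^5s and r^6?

|⟨r^5s⟩| = 2 and |⟨r^6⟩| = 3, so |H| is a multiple of lcm(2, 3) = 6 and divides |G| = 18.
Closing under the operation: H = {e, r^3, r^6, r^2s, r^5s, r^8s}, so |H| = 6.

6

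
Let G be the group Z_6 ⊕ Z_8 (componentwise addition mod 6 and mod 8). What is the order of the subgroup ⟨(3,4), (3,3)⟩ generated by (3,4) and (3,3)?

16

|⟨(3,4)⟩| = 2 and |⟨(3,3)⟩| = 8, so |H| is a multiple of lcm(2, 8) = 8 and divides |G| = 48.
Closing under the operation: H = {(0,0), (0,1), (0,2), (0,3), (0,4), (0,5), (0,6), (0,7), (3,0), (3,1), (3,2), (3,3), (3,4), (3,5), (3,6), (3,7)}, so |H| = 16.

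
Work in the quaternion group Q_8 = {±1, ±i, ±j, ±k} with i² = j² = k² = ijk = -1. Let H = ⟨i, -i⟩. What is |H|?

4

|⟨i⟩| = 4 and |⟨-i⟩| = 4, so |H| is a multiple of lcm(4, 4) = 4 and divides |G| = 8.
Closing under the operation: H = {1, -1, i, -i}, so |H| = 4.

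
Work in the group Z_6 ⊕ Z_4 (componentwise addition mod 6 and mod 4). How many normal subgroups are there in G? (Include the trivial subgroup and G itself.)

16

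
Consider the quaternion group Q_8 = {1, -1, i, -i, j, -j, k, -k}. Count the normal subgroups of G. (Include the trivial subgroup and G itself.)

6

G has 6 subgroups. Checking conjugation-invariance by order — order 1: 1/1 normal; order 2: 1/1 normal; order 4: 3/3 normal; order 8: 1/1 normal.
Total normal subgroups: 6.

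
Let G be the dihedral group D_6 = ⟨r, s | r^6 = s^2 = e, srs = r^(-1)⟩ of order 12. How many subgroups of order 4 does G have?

|G| = 12 and 4 | 12, so subgroups of order 4 are possible by Lagrange.
The subgroups of order 4 are: {e, r^3, r^2s, r^5s}; {e, r^3, s, r^3s}; {e, r^3, rs, r^4s}.
So G has 3 subgroups of order 4.

3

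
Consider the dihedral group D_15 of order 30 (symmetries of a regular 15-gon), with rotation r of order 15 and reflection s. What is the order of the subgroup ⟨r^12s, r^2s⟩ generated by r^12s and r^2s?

|⟨r^12s⟩| = 2 and |⟨r^2s⟩| = 2, so |H| is a multiple of lcm(2, 2) = 2 and divides |G| = 30.
Closing under the operation: H = {e, r^5, r^10, r^2s, r^7s, r^12s}, so |H| = 6.

6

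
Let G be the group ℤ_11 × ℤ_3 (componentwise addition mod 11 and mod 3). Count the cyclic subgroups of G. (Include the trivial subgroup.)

Group the elements of G by the cyclic subgroup they generate; each cyclic subgroup of order d accounts for φ(d) elements.
Cyclic subgroups by order — order 1: 1; order 3: 1; order 11: 1; order 33: 1.
Total: 4.

4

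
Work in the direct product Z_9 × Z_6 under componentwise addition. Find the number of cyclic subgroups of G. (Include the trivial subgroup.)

16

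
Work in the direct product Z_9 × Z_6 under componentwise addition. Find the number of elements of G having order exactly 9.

An element (a,b) has order lcm(ord(a), ord(b)); count pairs with lcm equal to 9.
Enumerating gives 18 such elements.

18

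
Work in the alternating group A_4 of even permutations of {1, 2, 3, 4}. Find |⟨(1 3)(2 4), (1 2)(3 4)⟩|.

4

|⟨(1 3)(2 4)⟩| = 2 and |⟨(1 2)(3 4)⟩| = 2, so |H| is a multiple of lcm(2, 2) = 2 and divides |G| = 12.
Closing under the operation: H = {e, (1 2)(3 4), (1 3)(2 4), (1 4)(2 3)}, so |H| = 4.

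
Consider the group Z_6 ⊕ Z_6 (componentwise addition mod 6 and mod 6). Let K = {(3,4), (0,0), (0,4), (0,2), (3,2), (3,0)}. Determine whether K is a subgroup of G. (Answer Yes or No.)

Yes

|K| = 6 divides |G| = 36, consistent with Lagrange.
K contains the identity, every element's inverse is in K, and K is closed under +: it is a subgroup.
In fact K = ⟨(3,4)⟩.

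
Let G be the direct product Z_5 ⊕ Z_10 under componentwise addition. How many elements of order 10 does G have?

24

An element (a,b) has order lcm(ord(a), ord(b)); count pairs with lcm equal to 10.
Enumerating gives 24 such elements.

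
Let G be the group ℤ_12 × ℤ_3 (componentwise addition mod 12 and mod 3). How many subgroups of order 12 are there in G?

4

|G| = 36 and 12 | 36, so subgroups of order 12 are possible by Lagrange.
The subgroups of order 12 are: {(0,0), (0,1), (0,2), (3,0), (3,1), (3,2), (6,0), (6,1), (6,2), (9,0), (9,1), (9,2)}; {(0,0), (1,0), (2,0), (3,0), (4,0), (5,0), (6,0), (7,0), (8,0), (9,0), (10,0), (11,0)}; {(0,0), (1,1), (2,2), (3,0), (4,1), (5,2), (6,0), (7,1), (8,2), (9,0), (10,1), (11,2)}; {(0,0), (1,2), (2,1), (3,0), (4,2), (5,1), (6,0), (7,2), (8,1), (9,0), (10,2), (11,1)}.
So G has 4 subgroups of order 12.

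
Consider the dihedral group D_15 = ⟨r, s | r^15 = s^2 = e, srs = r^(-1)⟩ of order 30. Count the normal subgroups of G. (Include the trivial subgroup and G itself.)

G has 28 subgroups. Checking conjugation-invariance by order — order 1: 1/1 normal; order 2: 0/15 normal; order 3: 1/1 normal; order 5: 1/1 normal; order 6: 0/5 normal; order 10: 0/3 normal; order 15: 1/1 normal; order 30: 1/1 normal.
Total normal subgroups: 5.

5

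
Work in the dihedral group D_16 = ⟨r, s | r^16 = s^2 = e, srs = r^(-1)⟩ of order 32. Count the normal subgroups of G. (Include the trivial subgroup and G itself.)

8

G has 36 subgroups. Checking conjugation-invariance by order — order 1: 1/1 normal; order 2: 1/17 normal; order 4: 1/9 normal; order 8: 1/5 normal; order 16: 3/3 normal; order 32: 1/1 normal.
Total normal subgroups: 8.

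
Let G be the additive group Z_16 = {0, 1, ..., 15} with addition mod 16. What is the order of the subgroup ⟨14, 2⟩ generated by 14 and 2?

|⟨14⟩| = 8 and |⟨2⟩| = 8, so |H| is a multiple of lcm(8, 8) = 8 and divides |G| = 16.
Closing under the operation: H = {0, 2, 4, 6, 8, 10, 12, 14}, so |H| = 8.

8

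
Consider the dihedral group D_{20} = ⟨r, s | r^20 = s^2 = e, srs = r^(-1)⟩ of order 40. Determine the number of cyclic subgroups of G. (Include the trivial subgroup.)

A cyclic subgroup of order d is generated by each of its φ(d) elements of order d, so the cyclic subgroups of order d number (#elements of order d)/φ(d).
Cyclic subgroups by order — order 1: 1; order 2: 21; order 4: 1; order 5: 1; order 10: 1; order 20: 1.
Total: 26.

26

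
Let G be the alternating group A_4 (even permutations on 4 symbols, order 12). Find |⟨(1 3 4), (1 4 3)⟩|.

|⟨(1 3 4)⟩| = 3 and |⟨(1 4 3)⟩| = 3, so |H| is a multiple of lcm(3, 3) = 3 and divides |G| = 12.
Closing under the operation: H = {e, (1 3 4), (1 4 3)}, so |H| = 3.

3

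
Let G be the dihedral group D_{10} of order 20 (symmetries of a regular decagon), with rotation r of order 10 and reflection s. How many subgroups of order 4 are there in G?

5

|G| = 20 and 4 | 20, so subgroups of order 4 are possible by Lagrange.
The subgroups of order 4 are: {e, r^5, r^2s, r^7s}; {e, r^5, r^3s, r^8s}; {e, r^5, r^4s, r^9s}; {e, r^5, s, r^5s}; … (5 in all).
So G has 5 subgroups of order 4.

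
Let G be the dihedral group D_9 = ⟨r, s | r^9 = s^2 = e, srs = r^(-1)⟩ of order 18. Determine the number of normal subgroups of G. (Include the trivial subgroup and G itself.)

4

G has 16 subgroups. Checking conjugation-invariance by order — order 1: 1/1 normal; order 2: 0/9 normal; order 3: 1/1 normal; order 6: 0/3 normal; order 9: 1/1 normal; order 18: 1/1 normal.
Total normal subgroups: 4.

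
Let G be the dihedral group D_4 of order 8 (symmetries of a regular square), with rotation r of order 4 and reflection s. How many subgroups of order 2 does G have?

|G| = 8 and 2 | 8, so subgroups of order 2 are possible by Lagrange.
The subgroups of order 2 are: {e, r^2}; {e, r^2s}; {e, r^3s}; {e, rs}; … (5 in all).
So G has 5 subgroups of order 2.

5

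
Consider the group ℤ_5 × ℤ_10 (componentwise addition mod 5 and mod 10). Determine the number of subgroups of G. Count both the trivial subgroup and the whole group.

|G| = 50, so by Lagrange every subgroup order divides 50. Divisors: 1, 2, 5, 10, 25, 50.
Subgroups by order — order 1: 1; order 2: 1; order 5: 6; order 10: 6; order 25: 1; order 50: 1.
Total: 1 + 1 + 6 + 6 + 1 + 1 = 16.

16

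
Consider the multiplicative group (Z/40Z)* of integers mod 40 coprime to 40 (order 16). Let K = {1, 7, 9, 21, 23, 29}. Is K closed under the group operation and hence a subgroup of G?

No

|K| = 6 does not divide |G| = 16, so by Lagrange K is not a subgroup.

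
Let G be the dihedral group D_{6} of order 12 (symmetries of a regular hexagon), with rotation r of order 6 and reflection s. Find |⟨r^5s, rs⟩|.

|⟨r^5s⟩| = 2 and |⟨rs⟩| = 2, so |H| is a multiple of lcm(2, 2) = 2 and divides |G| = 12.
Closing under the operation: H = {e, r^2, r^4, rs, r^3s, r^5s}, so |H| = 6.

6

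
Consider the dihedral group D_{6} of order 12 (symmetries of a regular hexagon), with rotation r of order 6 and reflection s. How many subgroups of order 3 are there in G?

1

|G| = 12 and 3 | 12, so subgroups of order 3 are possible by Lagrange.
The subgroups of order 3 are: {e, r^2, r^4}.
So G has 1 subgroup of order 3.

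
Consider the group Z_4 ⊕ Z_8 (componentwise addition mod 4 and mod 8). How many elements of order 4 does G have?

12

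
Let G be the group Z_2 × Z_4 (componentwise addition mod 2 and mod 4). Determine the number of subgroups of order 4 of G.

|G| = 8 and 4 | 8, so subgroups of order 4 are possible by Lagrange.
The subgroups of order 4 are: {(0,0), (0,1), (0,2), (0,3)}; {(0,0), (0,2), (1,0), (1,2)}; {(0,0), (0,2), (1,1), (1,3)}.
So G has 3 subgroups of order 4.

3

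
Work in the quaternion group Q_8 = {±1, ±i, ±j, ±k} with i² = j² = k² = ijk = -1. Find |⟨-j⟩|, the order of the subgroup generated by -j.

4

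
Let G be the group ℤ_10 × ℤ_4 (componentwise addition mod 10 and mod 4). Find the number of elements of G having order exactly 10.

An element (a,b) has order lcm(ord(a), ord(b)); count pairs with lcm equal to 10.
Enumerating gives 12 such elements.

12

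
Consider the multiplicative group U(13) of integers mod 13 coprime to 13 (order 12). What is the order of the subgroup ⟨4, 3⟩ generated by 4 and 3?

|⟨4⟩| = 6 and |⟨3⟩| = 3, so |H| is a multiple of lcm(6, 3) = 6 and divides |G| = 12.
Closing under the operation: H = {1, 3, 4, 9, 10, 12}, so |H| = 6.

6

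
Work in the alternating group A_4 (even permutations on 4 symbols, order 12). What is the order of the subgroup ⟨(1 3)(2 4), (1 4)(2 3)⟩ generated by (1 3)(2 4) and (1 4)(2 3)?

4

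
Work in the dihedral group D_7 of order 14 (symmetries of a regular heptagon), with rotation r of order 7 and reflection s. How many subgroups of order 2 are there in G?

|G| = 14 and 2 | 14, so subgroups of order 2 are possible by Lagrange.
The subgroups of order 2 are: {e, r^2s}; {e, r^3s}; {e, r^4s}; {e, r^5s}; … (7 in all).
So G has 7 subgroups of order 2.

7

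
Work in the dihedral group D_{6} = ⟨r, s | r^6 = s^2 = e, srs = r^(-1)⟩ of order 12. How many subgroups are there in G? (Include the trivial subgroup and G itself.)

|G| = 12, so by Lagrange every subgroup order divides 12. Divisors: 1, 2, 3, 4, 6, 12.
Subgroups by order — order 1: 1; order 2: 7; order 3: 1; order 4: 3; order 6: 3; order 12: 1.
Total: 1 + 7 + 1 + 3 + 3 + 1 = 16.

16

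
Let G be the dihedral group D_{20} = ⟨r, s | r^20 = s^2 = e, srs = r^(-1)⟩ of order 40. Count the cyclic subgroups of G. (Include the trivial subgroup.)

A cyclic subgroup of order d is generated by each of its φ(d) elements of order d, so the cyclic subgroups of order d number (#elements of order d)/φ(d).
Cyclic subgroups by order — order 1: 1; order 2: 21; order 4: 1; order 5: 1; order 10: 1; order 20: 1.
Total: 26.

26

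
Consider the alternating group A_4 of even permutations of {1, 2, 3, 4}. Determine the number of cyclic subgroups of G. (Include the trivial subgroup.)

A cyclic subgroup of order d is generated by each of its φ(d) elements of order d, so the cyclic subgroups of order d number (#elements of order d)/φ(d).
Cyclic subgroups by order — order 1: 1; order 2: 3; order 3: 4.
Total: 8.

8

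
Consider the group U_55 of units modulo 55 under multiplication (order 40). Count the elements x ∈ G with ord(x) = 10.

Enumerating element orders in G gives 12 elements of order 10.

12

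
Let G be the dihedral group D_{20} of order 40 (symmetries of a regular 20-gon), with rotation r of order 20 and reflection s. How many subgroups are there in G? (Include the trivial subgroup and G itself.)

48

|G| = 40, so by Lagrange every subgroup order divides 40. Divisors: 1, 2, 4, 5, 8, 10, 20, 40.
Subgroups by order — order 1: 1; order 2: 21; order 4: 11; order 5: 1; order 8: 5; order 10: 5; order 20: 3; order 40: 1.
Total: 1 + 21 + 11 + 1 + 5 + 5 + 3 + 1 = 48.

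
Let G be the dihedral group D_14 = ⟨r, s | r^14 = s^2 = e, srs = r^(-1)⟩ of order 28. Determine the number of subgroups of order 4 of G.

7

|G| = 28 and 4 | 28, so subgroups of order 4 are possible by Lagrange.
The subgroups of order 4 are: {e, r^7, r^3s, r^10s}; {e, r^7, r^4s, r^11s}; {e, r^7, r^5s, r^12s}; {e, r^7, r^6s, r^13s}; … (7 in all).
So G has 7 subgroups of order 4.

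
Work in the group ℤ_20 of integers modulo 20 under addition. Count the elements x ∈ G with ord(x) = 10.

In a cyclic group of order 20, the number of elements of order d (for d | 20) is φ(d).
φ(10) = 4.

4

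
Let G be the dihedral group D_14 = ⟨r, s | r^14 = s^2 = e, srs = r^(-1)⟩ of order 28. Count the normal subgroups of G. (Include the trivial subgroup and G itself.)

7

G has 28 subgroups. Checking conjugation-invariance by order — order 1: 1/1 normal; order 2: 1/15 normal; order 4: 0/7 normal; order 7: 1/1 normal; order 14: 3/3 normal; order 28: 1/1 normal.
Total normal subgroups: 7.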